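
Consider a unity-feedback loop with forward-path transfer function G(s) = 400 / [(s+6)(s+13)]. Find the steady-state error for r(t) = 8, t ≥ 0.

The open loop has no poles at the origin → type 0 system.
K_p = lim_{s→0} G(s) = 400 / (6·13) = 200/39.
e_ss = 8/(1 + K_p) = 8/(239/39) = 312/239.

312/239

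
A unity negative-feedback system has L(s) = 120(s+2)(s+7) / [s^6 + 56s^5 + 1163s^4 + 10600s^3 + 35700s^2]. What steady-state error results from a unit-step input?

The denominator has no term below 35700s^2 — 2 poles at s=0, type 2.
K_p = ∞ for a type-2 system; e_ss to a step is zero.

0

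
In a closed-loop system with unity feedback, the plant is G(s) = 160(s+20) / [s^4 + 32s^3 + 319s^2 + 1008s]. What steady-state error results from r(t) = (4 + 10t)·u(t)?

3.15

Factoring s from the denominator leaves a polynomial with constant term 1008, so the system is type 1. Treating each term separately:
  • 4: tracked with zero error.
  • 10t: e_ss = 10/K_v with K_v=200/63 → 3.15.
Total e_ss = 3.15.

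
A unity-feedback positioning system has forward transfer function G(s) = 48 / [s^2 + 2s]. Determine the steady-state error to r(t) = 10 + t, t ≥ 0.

1/24

Lowest-order denominator term is 2s, so the open loop has 1 pole at the origin → type 1 system. Treating each term separately:
  • 10: tracked with zero error.
  • t: e_ss = 1/K_v with K_v=24 → 1/24.
Total e_ss = 1/24.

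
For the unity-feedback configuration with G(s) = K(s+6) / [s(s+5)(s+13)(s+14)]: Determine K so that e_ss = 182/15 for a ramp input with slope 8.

100

One free integrator in G(s): this is a type 1 system.
K_v = lim_{s→0} s·G(s) = K·6 / (5·13·14) = (3/455)·K.
e_ss = 8/K_v = 182/15 ⇒ K_v = 60/91 ⇒ K = (60/91)/(3/455) = 100.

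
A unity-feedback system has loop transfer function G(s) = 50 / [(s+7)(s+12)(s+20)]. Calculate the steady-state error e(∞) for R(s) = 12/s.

No free integrators in G(s): this is a type 0 system.
K_p = lim_{s→0} G(s) = 50 / (7·12·20) = 5/168.
e_ss = 12/(1 + K_p) = 12/(173/168) = 2016/173.

2016/173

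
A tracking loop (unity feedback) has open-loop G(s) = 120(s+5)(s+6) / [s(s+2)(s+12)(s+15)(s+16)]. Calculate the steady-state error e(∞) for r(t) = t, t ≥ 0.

1.6

The open loop has one pole at the origin → type 1 system.
K_v = lim_{s→0} s·G(s) = 120·5·6 / (2·12·15·16) = 0.625.
e_ss = 1/K_v = 1/0.625 = 1.6.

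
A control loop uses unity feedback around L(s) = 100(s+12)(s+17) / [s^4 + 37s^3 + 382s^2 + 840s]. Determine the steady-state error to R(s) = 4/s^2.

14/85

The denominator has no term below 840s — 1 pole at s=0, type 1.
K_v = lim_{s→0} s·L(s) = 100·12·17 / 840 = 170/7.
e_ss = 4/K_v = 4/(170/7) = 14/85.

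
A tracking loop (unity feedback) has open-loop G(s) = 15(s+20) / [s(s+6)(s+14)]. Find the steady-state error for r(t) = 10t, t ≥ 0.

2.8

System type = 1 (one pole at s=0).
K_v = lim_{s→0} s·G(s) = 15·20 / (6·14) = 25/7.
e_ss = 10/K_v = 10/(25/7) = 2.8.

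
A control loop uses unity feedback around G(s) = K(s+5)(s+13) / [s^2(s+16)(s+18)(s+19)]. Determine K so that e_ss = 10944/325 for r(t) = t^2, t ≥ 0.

5

The open loop has two poles at the origin → type 2 system.
K_a = lim_{s→0} s^2·G(s) = K·5·13 / (16·18·19) = (65/5472)·K.
e_ss = 2/K_a = 10944/325 ⇒ K_a = 325/5472 ⇒ K = (325/5472)/(65/5472) = 5.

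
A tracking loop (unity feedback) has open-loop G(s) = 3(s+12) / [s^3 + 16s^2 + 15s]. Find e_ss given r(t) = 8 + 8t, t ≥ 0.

10/3

Lowest-order denominator term is 15s, so the open loop has 1 pole at the origin → type 1 system. Taking each input component in turn:
  • 8: tracked with zero error.
  • 8t: e_ss = 8/K_v with K_v=2.4 → 10/3.
Total e_ss = 10/3.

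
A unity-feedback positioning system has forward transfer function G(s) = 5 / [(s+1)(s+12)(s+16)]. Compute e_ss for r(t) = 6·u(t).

The open loop has no poles at the origin → type 0 system.
K_p = lim_{s→0} G(s) = 5 / (1·12·16) = 5/192.
e_ss = 6/(1 + K_p) = 6/(197/192) = 1152/197.

1152/197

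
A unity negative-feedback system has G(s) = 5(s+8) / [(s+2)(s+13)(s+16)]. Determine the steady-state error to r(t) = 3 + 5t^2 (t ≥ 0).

infinity

System type = 0 (no poles at s=0). Taking each input component in turn:
  • 3: e_ss = 3/(1+K_p) with K_p=5/52 → 52/19.
  • 5t^2: a type-0 system cannot track it, e_ss → ∞.
The unbounded component dominates.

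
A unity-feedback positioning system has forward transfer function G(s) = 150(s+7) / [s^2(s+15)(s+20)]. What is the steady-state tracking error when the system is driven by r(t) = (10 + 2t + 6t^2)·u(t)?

24/7

System type = 2 (two poles at s=0). Treating each term separately:
  • 10: tracked with zero error.
  • 2t: tracked with zero error.
  • 6t^2: e_ss = 12/K_a with K_a=3.5 → 24/7.
Total e_ss = 24/7.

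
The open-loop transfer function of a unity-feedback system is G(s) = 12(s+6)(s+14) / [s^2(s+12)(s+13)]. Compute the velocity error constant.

K_v = lim_{s→0} s·G(s); with 2 poles at the origin the limit diverges, so K_v = ∞.

infinity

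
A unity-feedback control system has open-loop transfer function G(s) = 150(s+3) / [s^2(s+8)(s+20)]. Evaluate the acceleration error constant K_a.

2.8125

Two free integrators in G(s): this is a type 2 system.
K_a = lim_{s→0} s^2·G(s) = 150·3 / (8·20) = 2.8125.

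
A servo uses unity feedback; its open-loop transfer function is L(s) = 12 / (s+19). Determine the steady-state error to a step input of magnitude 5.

95/31

System type = 0 (no poles at s=0).
K_p = lim_{s→0} L(s) = 12 / (19) = 12/19.
e_ss = 5/(1 + K_p) = 5/(31/19) = 95/31.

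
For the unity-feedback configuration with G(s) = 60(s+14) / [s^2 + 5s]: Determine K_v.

Lowest-order denominator term is 5s, so the open loop has 1 pole at the origin → type 1 system.
K_v = lim_{s→0} s·G(s) = 60·14 / 5 = 168.

168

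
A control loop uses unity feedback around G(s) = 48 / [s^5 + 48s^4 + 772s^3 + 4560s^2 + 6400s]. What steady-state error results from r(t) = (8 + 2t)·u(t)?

800/3

Factoring s from the denominator leaves a polynomial with constant term 6400, so the system is type 1. Treating each term separately:
  • 8: tracked with zero error.
  • 2t: e_ss = 2/K_v with K_v=0.0075 → 800/3.
Total e_ss = 800/3.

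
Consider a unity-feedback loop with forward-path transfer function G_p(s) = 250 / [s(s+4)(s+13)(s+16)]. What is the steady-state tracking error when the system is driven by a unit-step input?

0

G_p(s) has one factor of s in the denominator, so the system is type 1.
K_p = ∞ for a type-1 system; e_ss to a step is zero.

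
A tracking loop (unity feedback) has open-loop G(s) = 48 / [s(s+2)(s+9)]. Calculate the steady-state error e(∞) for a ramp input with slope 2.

The open loop has one pole at the origin → type 1 system.
K_v = lim_{s→0} s·G(s) = 48 / (2·9) = 8/3.
e_ss = 2/K_v = 2/(8/3) = 0.75.

0.75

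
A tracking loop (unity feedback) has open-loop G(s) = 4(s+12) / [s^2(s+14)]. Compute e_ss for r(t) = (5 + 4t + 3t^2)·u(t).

1.75

G(s) has two factors of s in the denominator, so the system is type 2. Treating each term separately:
  • 5: tracked with zero error.
  • 4t: tracked with zero error.
  • 3t^2: e_ss = 6/K_a with K_a=24/7 → 1.75.
Total e_ss = 1.75.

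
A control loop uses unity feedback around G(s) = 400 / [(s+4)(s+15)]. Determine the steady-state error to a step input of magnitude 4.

12/23

No free integrators in G(s): this is a type 0 system.
K_p = lim_{s→0} G(s) = 400 / (4·15) = 20/3.
e_ss = 4/(1 + K_p) = 4/(23/3) = 12/23.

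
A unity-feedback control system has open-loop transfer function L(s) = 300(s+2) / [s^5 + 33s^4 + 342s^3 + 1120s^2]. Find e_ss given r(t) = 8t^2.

The denominator has no term below 1120s^2 — 2 poles at s=0, type 2.
K_a = lim_{s→0} s^2·L(s) = 300·2 / 1120 = 15/28.
r(t) = 8t^2 gives R(s) = 16/s^3.
e_ss = 16/K_a = 16/(15/28) = 448/15.

448/15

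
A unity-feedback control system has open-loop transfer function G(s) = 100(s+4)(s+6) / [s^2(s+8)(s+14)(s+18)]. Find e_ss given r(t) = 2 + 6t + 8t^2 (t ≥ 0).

13.44

The open loop has two poles at the origin → type 2 system. Taking each input component in turn:
  • 2: tracked with zero error.
  • 6t: tracked with zero error.
  • 8t^2: e_ss = 16/K_a with K_a=25/21 → 13.44.
Total e_ss = 13.44.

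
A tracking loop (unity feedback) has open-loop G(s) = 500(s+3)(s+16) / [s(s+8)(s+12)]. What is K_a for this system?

One free integrator in G(s): this is a type 1 system.
K_a = lim_{s→0} s^2·G(s) = 0 (the extra factor of s kills the finite limit).

0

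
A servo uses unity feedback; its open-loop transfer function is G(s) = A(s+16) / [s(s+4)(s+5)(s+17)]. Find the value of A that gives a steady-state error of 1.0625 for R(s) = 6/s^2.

The open loop has one pole at the origin → type 1 system.
K_v = lim_{s→0} s·G(s) = A·16 / (4·5·17) = (4/85)·A.
e_ss = 6/K_v = 1.0625 ⇒ K_v = 96/17 ⇒ A = (96/17)/(4/85) = 120.

120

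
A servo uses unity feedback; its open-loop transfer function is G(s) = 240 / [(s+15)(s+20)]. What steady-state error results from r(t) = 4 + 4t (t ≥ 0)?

infinity

System type = 0 (no poles at s=0). Treating each term separately:
  • 4: e_ss = 4/(1+K_p) with K_p=0.8 → 20/9.
  • 4t: a type-0 system cannot track it, e_ss → ∞.
The unbounded component dominates.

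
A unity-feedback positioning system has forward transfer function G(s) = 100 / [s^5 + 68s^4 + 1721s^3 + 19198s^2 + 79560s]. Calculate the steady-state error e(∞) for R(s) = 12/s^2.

Lowest-order denominator term is 79560s, so the open loop has 1 pole at the origin → type 1 system.
K_v = lim_{s→0} s·G(s) = 100 / 79560 = 5/3978.
e_ss = 12/K_v = 12/(5/3978) = 9547.2.

9547.2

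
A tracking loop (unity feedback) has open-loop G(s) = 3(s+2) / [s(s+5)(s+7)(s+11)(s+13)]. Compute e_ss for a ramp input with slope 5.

25025/6

The open loop has one pole at the origin → type 1 system.
K_v = lim_{s→0} s·G(s) = 3·2 / (5·7·11·13) = 6/5005.
e_ss = 5/K_v = 5/(6/5005) = 25025/6.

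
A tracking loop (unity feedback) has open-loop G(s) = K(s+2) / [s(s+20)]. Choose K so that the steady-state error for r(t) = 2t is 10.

One free integrator in G(s): this is a type 1 system.
K_v = lim_{s→0} s·G(s) = K·2 / (20) = 0.1·K.
e_ss = 2/K_v = 10 ⇒ K_v = 0.2 ⇒ K = 0.2/0.1 = 2.

2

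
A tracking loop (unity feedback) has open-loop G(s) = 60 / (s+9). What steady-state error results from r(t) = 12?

No free integrators in G(s): this is a type 0 system.
K_p = lim_{s→0} G(s) = 60 / (9) = 20/3.
e_ss = 12/(1 + K_p) = 12/(23/3) = 36/23.

36/23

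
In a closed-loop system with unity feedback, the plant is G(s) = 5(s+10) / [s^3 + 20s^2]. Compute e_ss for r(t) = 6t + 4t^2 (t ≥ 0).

Factoring s^2 from the denominator leaves a polynomial with constant term 20, so the system is type 2. By superposition:
  • 6t: tracked with zero error.
  • 4t^2: e_ss = 8/K_a with K_a=2.5 → 3.2.
Total e_ss = 3.2.

3.2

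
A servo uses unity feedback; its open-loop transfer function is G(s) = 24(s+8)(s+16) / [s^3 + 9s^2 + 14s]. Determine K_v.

1536/7

The denominator has no term below 14s — 1 pole at s=0, type 1.
K_v = lim_{s→0} s·G(s) = 24·8·16 / 14 = 1536/7.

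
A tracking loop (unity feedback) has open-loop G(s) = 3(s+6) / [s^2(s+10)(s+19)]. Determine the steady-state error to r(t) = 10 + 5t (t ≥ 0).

0

System type = 2 (two poles at s=0). By superposition:
  • 10: tracked with zero error.
  • 5t: tracked with zero error.
Total e_ss = 0.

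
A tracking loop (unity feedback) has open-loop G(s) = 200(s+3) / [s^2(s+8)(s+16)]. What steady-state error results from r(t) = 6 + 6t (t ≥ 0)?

0

The open loop has two poles at the origin → type 2 system. Taking each input component in turn:
  • 6: tracked with zero error.
  • 6t: tracked with zero error.
Total e_ss = 0.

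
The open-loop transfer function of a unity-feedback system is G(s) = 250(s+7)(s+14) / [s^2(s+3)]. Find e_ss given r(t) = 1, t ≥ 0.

0

System type = 2 (two poles at s=0).
A type-2 system has K_p = ∞, so it tracks a step input with zero steady-state error.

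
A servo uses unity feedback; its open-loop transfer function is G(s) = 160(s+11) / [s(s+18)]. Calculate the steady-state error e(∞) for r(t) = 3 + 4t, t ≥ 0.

9/220

The open loop has one pole at the origin → type 1 system. By superposition:
  • 3: tracked with zero error.
  • 4t: e_ss = 4/K_v with K_v=880/9 → 9/220.
Total e_ss = 9/220.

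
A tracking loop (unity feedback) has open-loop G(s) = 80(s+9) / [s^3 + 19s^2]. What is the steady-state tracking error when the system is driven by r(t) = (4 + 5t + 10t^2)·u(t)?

19/36

Factoring s^2 from the denominator leaves a polynomial with constant term 19, so the system is type 2. By superposition:
  • 4: tracked with zero error.
  • 5t: tracked with zero error.
  • 10t^2: e_ss = 20/K_a with K_a=720/19 → 19/36.
Total e_ss = 19/36.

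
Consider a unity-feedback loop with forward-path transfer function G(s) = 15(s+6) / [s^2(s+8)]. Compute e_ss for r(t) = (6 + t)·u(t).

0

G(s) has two factors of s in the denominator, so the system is type 2. By superposition:
  • 6: tracked with zero error.
  • t: tracked with zero error.
Total e_ss = 0.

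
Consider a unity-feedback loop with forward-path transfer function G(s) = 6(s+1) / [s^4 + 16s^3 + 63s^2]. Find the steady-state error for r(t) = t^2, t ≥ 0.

Lowest-order denominator term is 63s^2, so the open loop has 2 poles at the origin → type 2 system.
K_a = lim_{s→0} s^2·G(s) = 6·1 / 63 = 2/21.
r(t) = t^2 gives R(s) = 2/s^3.
e_ss = 2/K_a = 2/(2/21) = 21.

21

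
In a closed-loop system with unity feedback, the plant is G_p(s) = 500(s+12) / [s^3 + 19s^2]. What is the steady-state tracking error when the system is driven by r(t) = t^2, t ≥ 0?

The denominator has no term below 19s^2 — 2 poles at s=0, type 2.
K_a = lim_{s→0} s^2·G_p(s) = 500·12 / 19 = 6000/19.
r(t) = t^2 gives R(s) = 2/s^3.
e_ss = 2/K_a = 2/(6000/19) = 19/3000.

19/3000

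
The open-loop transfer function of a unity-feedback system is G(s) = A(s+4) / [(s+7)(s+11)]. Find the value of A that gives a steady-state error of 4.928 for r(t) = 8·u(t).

12

No free integrators in G(s): this is a type 0 system.
K_p = lim_{s→0} G(s) = A·4 / (7·11) = (4/77)·A.
e_ss = 8/(1 + K_p) = 4.928 ⇒ 1 + (4/77)·A = 125/77 ⇒ A = 12.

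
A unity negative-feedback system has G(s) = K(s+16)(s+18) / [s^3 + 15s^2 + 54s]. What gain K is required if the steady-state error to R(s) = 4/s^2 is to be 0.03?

Lowest-order denominator term is 54s, so the open loop has 1 pole at the origin → type 1 system.
K_v = lim_{s→0} s·G(s) = K·16·18 / 54 = (16/3)·K.
e_ss = 4/K_v = 0.03 ⇒ K_v = 400/3 ⇒ K = (400/3)/(16/3) = 25.

25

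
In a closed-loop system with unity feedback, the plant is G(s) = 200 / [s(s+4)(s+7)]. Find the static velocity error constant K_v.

50/7

G(s) has one factor of s in the denominator, so the system is type 1.
K_v = lim_{s→0} s·G(s) = 200 / (4·7) = 50/7.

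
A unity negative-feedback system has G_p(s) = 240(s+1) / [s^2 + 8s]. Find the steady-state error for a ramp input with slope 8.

The denominator has no term below 8s — 1 pole at s=0, type 1.
K_v = lim_{s→0} s·G_p(s) = 240·1 / 8 = 30.
e_ss = 8/K_v = 8/30 = 4/15.

4/15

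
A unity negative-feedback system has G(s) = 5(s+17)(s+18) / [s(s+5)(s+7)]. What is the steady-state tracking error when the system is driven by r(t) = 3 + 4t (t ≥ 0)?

14/153

One free integrator in G(s): this is a type 1 system. Taking each input component in turn:
  • 3: tracked with zero error.
  • 4t: e_ss = 4/K_v with K_v=306/7 → 14/153.
Total e_ss = 14/153.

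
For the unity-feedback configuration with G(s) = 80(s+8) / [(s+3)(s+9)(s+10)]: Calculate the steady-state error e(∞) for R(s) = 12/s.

324/91

G(s) has no factors of s in the denominator, so the system is type 0.
K_p = lim_{s→0} G(s) = 80·8 / (3·9·10) = 64/27.
e_ss = 12/(1 + K_p) = 12/(91/27) = 324/91.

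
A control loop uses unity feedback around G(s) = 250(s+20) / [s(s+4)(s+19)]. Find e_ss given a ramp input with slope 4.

The open loop has one pole at the origin → type 1 system.
K_v = lim_{s→0} s·G(s) = 250·20 / (4·19) = 1250/19.
e_ss = 4/K_v = 4/(1250/19) = 0.0608.

0.0608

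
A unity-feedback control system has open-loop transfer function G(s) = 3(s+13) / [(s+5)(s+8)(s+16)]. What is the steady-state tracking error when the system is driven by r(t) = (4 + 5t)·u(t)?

infinity

The open loop has no poles at the origin → type 0 system. By superposition:
  • 4: e_ss = 4/(1+K_p) with K_p=39/640 → 2560/679.
  • 5t: a type-0 system cannot track it, e_ss → ∞.
The unbounded component dominates.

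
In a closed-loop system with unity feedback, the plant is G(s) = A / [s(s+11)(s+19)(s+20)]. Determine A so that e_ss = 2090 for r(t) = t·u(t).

2

G(s) has one factor of s in the denominator, so the system is type 1.
K_v = lim_{s→0} s·G(s) = A / (11·19·20) = (1/4180)·A.
e_ss = 1/K_v = 2090 ⇒ K_v = 1/2090 ⇒ A = (1/2090)/(1/4180) = 2.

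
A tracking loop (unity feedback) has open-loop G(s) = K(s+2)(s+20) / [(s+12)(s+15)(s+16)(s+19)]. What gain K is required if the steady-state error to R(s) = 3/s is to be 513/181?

System type = 0 (no poles at s=0).
K_p = lim_{s→0} G(s) = K·2·20 / (12·15·16·19) = (1/1368)·K.
e_ss = 3/(1 + K_p) = 513/181 ⇒ 1 + (1/1368)·K = 181/171 ⇒ K = 80.

80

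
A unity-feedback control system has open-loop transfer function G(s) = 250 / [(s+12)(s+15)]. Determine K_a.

No free integrators in G(s): this is a type 0 system.
K_a = lim_{s→0} s^2·G(s) = 0 (the extra factor of s kills the finite limit).

0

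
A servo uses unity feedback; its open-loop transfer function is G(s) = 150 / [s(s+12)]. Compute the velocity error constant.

12.5

One free integrator in G(s): this is a type 1 system.
K_v = lim_{s→0} s·G(s) = 150 / (12) = 12.5.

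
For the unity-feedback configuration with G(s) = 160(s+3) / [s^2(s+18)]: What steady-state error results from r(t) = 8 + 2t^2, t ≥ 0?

G(s) has two factors of s in the denominator, so the system is type 2. Treating each term separately:
  • 8: tracked with zero error.
  • 2t^2: e_ss = 4/K_a with K_a=80/3 → 0.15.
Total e_ss = 0.15.

0.15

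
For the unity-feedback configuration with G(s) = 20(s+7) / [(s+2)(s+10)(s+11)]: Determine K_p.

The open loop has no poles at the origin → type 0 system.
K_p = lim_{s→0} G(s) = 20·7 / (2·10·11) = 7/11.

7/11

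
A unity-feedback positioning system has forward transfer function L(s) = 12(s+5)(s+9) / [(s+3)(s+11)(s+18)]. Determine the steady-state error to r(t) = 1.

11/21

L(s) has no factors of s in the denominator, so the system is type 0.
K_p = lim_{s→0} L(s) = 12·5·9 / (3·11·18) = 10/11.
e_ss = 1/(1 + K_p) = 1/(21/11) = 11/21.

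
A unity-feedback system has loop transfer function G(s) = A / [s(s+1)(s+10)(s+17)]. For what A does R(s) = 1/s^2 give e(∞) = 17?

System type = 1 (one pole at s=0).
K_v = lim_{s→0} s·G(s) = A / (1·10·17) = (1/170)·A.
e_ss = 1/K_v = 17 ⇒ K_v = 1/17 ⇒ A = (1/17)/(1/170) = 10.

10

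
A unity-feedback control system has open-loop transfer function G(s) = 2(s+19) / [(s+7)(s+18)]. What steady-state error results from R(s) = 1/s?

63/82

No free integrators in G(s): this is a type 0 system.
K_p = lim_{s→0} G(s) = 2·19 / (7·18) = 19/63.
e_ss = 1/(1 + K_p) = 1/(82/63) = 63/82.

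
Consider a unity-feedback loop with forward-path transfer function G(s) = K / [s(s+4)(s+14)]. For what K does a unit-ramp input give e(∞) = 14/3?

One free integrator in G(s): this is a type 1 system.
K_v = lim_{s→0} s·G(s) = K / (4·14) = (1/56)·K.
e_ss = 1/K_v = 14/3 ⇒ K_v = 3/14 ⇒ K = (3/14)/(1/56) = 12.

12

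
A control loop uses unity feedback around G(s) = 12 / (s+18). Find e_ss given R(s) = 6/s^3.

G(s) has no factors of s in the denominator, so the system is type 0.
K_a = lim_{s→0} s^2·G(s) = 0; the steady-state error to this parabolic input grows without bound.

infinity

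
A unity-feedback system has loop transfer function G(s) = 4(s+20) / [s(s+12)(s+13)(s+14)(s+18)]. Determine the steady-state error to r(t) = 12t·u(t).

One free integrator in G(s): this is a type 1 system.
K_v = lim_{s→0} s·G(s) = 4·20 / (12·13·14·18) = 5/2457.
e_ss = 12/K_v = 12/(5/2457) = 5896.8.

5896.8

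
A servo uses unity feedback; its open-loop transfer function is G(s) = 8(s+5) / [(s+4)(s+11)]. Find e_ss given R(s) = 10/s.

110/21

G(s) has no factors of s in the denominator, so the system is type 0.
K_p = lim_{s→0} G(s) = 8·5 / (4·11) = 10/11.
e_ss = 10/(1 + K_p) = 10/(21/11) = 110/21.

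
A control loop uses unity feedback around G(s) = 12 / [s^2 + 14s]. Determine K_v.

The denominator has no term below 14s — 1 pole at s=0, type 1.
K_v = lim_{s→0} s·G(s) = 12 / 14 = 6/7.

6/7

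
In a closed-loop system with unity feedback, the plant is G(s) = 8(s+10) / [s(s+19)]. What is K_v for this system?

One free integrator in G(s): this is a type 1 system.
K_v = lim_{s→0} s·G(s) = 8·10 / (19) = 80/19.

80/19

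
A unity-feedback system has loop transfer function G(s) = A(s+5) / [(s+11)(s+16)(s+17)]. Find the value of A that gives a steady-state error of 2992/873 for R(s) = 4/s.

100

The open loop has no poles at the origin → type 0 system.
K_p = lim_{s→0} G(s) = A·5 / (11·16·17) = (5/2992)·A.
e_ss = 4/(1 + K_p) = 2992/873 ⇒ 1 + (5/2992)·A = 873/748 ⇒ A = 100.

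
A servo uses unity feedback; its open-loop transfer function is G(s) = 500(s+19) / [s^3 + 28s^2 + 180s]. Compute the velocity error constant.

475/9

Factoring s from the denominator leaves a polynomial with constant term 180, so the system is type 1.
K_v = lim_{s→0} s·G(s) = 500·19 / 180 = 475/9.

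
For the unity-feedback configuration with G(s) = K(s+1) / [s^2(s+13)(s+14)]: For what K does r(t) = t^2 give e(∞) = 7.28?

50

The open loop has two poles at the origin → type 2 system.
K_a = lim_{s→0} s^2·G(s) = K·1 / (13·14) = (1/182)·K.
e_ss = 2/K_a = 7.28 ⇒ K_a = 25/91 ⇒ K = (25/91)/(1/182) = 50.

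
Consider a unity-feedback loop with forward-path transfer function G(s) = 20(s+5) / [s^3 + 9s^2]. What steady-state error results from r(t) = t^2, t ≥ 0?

Factoring s^2 from the denominator leaves a polynomial with constant term 9, so the system is type 2.
K_a = lim_{s→0} s^2·G(s) = 20·5 / 9 = 100/9.
r(t) = t^2 gives R(s) = 2/s^3.
e_ss = 2/K_a = 2/(100/9) = 0.18.

0.18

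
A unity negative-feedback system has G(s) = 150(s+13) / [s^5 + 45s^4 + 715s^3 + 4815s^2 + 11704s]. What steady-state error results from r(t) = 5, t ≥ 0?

Factoring s from the denominator leaves a polynomial with constant term 11704, so the system is type 1.
A type-1 system has K_p = ∞, so it tracks a step input with zero steady-state error.

0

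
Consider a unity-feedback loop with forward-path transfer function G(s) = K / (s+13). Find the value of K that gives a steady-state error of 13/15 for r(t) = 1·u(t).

2

The open loop has no poles at the origin → type 0 system.
K_p = lim_{s→0} G(s) = K / (13) = (1/13)·K.
e_ss = 1/(1 + K_p) = 13/15 ⇒ 1 + (1/13)·K = 15/13 ⇒ K = 2.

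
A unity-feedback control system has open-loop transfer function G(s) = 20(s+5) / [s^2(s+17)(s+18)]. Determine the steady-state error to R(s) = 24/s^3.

73.44

G(s) has two factors of s in the denominator, so the system is type 2.
K_a = lim_{s→0} s^2·G(s) = 20·5 / (17·18) = 50/153.
r(t) = 12t^2 gives R(s) = 24/s^3.
e_ss = 24/K_a = 24/(50/153) = 73.44.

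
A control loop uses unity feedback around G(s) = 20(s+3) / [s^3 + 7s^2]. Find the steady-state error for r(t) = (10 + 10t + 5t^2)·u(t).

Factoring s^2 from the denominator leaves a polynomial with constant term 7, so the system is type 2. Taking each input component in turn:
  • 10: tracked with zero error.
  • 10t: tracked with zero error.
  • 5t^2: e_ss = 10/K_a with K_a=60/7 → 7/6.
Total e_ss = 7/6.

7/6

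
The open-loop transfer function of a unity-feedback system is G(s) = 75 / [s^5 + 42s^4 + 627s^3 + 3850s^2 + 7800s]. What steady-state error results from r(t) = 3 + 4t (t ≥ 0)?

The denominator has no term below 7800s — 1 pole at s=0, type 1. By superposition:
  • 3: tracked with zero error.
  • 4t: e_ss = 4/K_v with K_v=1/104 → 416.
Total e_ss = 416.

416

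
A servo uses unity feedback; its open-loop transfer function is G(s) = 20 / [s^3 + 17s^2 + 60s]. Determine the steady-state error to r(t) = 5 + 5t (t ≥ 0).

15

Lowest-order denominator term is 60s, so the open loop has 1 pole at the origin → type 1 system. Taking each input component in turn:
  • 5: tracked with zero error.
  • 5t: e_ss = 5/K_v with K_v=1/3 → 15.
Total e_ss = 15.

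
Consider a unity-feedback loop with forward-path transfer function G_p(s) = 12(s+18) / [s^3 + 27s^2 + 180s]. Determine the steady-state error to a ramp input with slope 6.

5

The denominator has no term below 180s — 1 pole at s=0, type 1.
K_v = lim_{s→0} s·G_p(s) = 12·18 / 180 = 1.2.
e_ss = 6/K_v = 6/1.2 = 5.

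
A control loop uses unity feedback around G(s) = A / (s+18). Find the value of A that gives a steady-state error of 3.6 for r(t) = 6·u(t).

12

No free integrators in G(s): this is a type 0 system.
K_p = lim_{s→0} G(s) = A / (18) = (1/18)·A.
e_ss = 6/(1 + K_p) = 3.6 ⇒ 1 + (1/18)·A = 5/3 ⇒ A = 12.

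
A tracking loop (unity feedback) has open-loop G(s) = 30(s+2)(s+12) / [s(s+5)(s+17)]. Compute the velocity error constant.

The open loop has one pole at the origin → type 1 system.
K_v = lim_{s→0} s·G(s) = 30·2·12 / (5·17) = 144/17.

144/17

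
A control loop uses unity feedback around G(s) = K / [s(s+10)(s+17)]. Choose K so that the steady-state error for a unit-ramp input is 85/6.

One free integrator in G(s): this is a type 1 system.
K_v = lim_{s→0} s·G(s) = K / (10·17) = (1/170)·K.
e_ss = 1/K_v = 85/6 ⇒ K_v = 6/85 ⇒ K = (6/85)/(1/170) = 12.

12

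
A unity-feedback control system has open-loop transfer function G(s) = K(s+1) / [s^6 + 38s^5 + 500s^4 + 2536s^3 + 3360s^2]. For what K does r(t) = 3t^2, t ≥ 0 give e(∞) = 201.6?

100

The denominator has no term below 3360s^2 — 2 poles at s=0, type 2.
K_a = lim_{s→0} s^2·G(s) = K·1 / 3360 = (1/3360)·K.
e_ss = 6/K_a = 201.6 ⇒ K_a = 5/168 ⇒ K = (5/168)/(1/3360) = 100.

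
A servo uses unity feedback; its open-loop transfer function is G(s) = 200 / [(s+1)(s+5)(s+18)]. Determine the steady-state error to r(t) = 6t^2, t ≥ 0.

infinity

The open loop has no poles at the origin → type 0 system.
For a type-0 system K_a = 0, so e_ss to a parabolic input is unbounded.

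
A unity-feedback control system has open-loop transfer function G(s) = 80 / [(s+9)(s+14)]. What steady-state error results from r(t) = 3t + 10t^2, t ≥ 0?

infinity

The open loop has no poles at the origin → type 0 system. By superposition:
  • 3t: a type-0 system cannot track it, e_ss → ∞.
  • 10t^2: a type-0 system cannot track it, e_ss → ∞.
The unbounded component dominates.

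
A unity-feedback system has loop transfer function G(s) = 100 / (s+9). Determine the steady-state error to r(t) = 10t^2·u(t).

No free integrators in G(s): this is a type 0 system.
For a type-0 system K_a = 0, so e_ss to a parabolic input is unbounded.

infinity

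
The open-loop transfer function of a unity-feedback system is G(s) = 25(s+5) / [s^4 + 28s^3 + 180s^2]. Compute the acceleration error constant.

25/36

Lowest-order denominator term is 180s^2, so the open loop has 2 poles at the origin → type 2 system.
K_a = lim_{s→0} s^2·G(s) = 25·5 / 180 = 25/36.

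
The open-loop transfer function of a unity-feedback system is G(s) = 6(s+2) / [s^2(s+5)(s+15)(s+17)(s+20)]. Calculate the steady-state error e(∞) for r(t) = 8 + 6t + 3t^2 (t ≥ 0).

G(s) has two factors of s in the denominator, so the system is type 2. Treating each term separately:
  • 8: tracked with zero error.
  • 6t: tracked with zero error.
  • 3t^2: e_ss = 6/K_a with K_a=1/2125 → 12750.
Total e_ss = 12750.

12750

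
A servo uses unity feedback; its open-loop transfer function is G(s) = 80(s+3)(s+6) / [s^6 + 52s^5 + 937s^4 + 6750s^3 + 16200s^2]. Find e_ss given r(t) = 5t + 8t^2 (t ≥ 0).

The denominator has no term below 16200s^2 — 2 poles at s=0, type 2. Taking each input component in turn:
  • 5t: tracked with zero error.
  • 8t^2: e_ss = 16/K_a with K_a=4/45 → 180.
Total e_ss = 180.

180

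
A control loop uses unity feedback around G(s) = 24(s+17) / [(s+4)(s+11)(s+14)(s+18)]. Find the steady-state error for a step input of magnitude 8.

G(s) has no factors of s in the denominator, so the system is type 0.
K_p = lim_{s→0} G(s) = 24·17 / (4·11·14·18) = 17/462.
e_ss = 8/(1 + K_p) = 8/(479/462) = 3696/479.

3696/479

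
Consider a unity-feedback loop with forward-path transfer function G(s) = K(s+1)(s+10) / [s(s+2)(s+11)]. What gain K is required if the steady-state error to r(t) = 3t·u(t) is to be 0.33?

G(s) has one factor of s in the denominator, so the system is type 1.
K_v = lim_{s→0} s·G(s) = K·1·10 / (2·11) = (5/11)·K.
e_ss = 3/K_v = 0.33 ⇒ K_v = 100/11 ⇒ K = (100/11)/(5/11) = 20.

20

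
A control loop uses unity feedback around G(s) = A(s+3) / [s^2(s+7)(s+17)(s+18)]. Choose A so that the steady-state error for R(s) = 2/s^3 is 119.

12

Two free integrators in G(s): this is a type 2 system.
K_a = lim_{s→0} s^2·G(s) = A·3 / (7·17·18) = (1/714)·A.
e_ss = 2/K_a = 119 ⇒ K_a = 2/119 ⇒ A = (2/119)/(1/714) = 12.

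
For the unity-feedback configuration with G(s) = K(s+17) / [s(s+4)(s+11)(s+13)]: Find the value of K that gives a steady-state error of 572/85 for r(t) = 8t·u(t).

G(s) has one factor of s in the denominator, so the system is type 1.
K_v = lim_{s→0} s·G(s) = K·17 / (4·11·13) = (17/572)·K.
e_ss = 8/K_v = 572/85 ⇒ K_v = 170/143 ⇒ K = (170/143)/(17/572) = 40.

40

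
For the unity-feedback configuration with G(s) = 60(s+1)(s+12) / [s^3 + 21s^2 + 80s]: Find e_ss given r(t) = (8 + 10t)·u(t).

10/9

Lowest-order denominator term is 80s, so the open loop has 1 pole at the origin → type 1 system. Taking each input component in turn:
  • 8: tracked with zero error.
  • 10t: e_ss = 10/K_v with K_v=9 → 10/9.
Total e_ss = 10/9.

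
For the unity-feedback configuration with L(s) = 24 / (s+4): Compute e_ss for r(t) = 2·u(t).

2/7

The open loop has no poles at the origin → type 0 system.
K_p = lim_{s→0} L(s) = 24 / (4) = 6.
e_ss = 2/(1 + K_p) = 2/7.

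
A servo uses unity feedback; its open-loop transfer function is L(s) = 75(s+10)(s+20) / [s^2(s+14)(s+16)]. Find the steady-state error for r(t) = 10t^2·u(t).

System type = 2 (two poles at s=0).
K_a = lim_{s→0} s^2·L(s) = 75·10·20 / (14·16) = 1875/28.
r(t) = 10t^2 gives R(s) = 20/s^3.
e_ss = 20/K_a = 20/(1875/28) = 112/375.

112/375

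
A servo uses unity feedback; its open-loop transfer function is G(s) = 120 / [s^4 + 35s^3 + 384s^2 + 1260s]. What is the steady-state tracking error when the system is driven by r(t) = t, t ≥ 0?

10.5

Factoring s from the denominator leaves a polynomial with constant term 1260, so the system is type 1.
K_v = lim_{s→0} s·G(s) = 120 / 1260 = 2/21.
e_ss = 1/K_v = 1/(2/21) = 10.5.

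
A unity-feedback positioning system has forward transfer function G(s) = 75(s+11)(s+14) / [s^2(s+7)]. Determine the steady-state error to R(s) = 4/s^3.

2/825

System type = 2 (two poles at s=0).
K_a = lim_{s→0} s^2·G(s) = 75·11·14 / (7) = 1650.
r(t) = 2t^2 gives R(s) = 4/s^3.
e_ss = 4/K_a = 4/1650 = 2/825.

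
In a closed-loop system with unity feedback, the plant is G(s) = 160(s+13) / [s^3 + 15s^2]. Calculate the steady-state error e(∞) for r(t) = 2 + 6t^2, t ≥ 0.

9/104

Lowest-order denominator term is 15s^2, so the open loop has 2 poles at the origin → type 2 system. Treating each term separately:
  • 2: tracked with zero error.
  • 6t^2: e_ss = 12/K_a with K_a=416/3 → 9/104.
Total e_ss = 9/104.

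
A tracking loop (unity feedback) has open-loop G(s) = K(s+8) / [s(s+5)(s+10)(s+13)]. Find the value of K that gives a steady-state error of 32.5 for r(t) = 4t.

10

G(s) has one factor of s in the denominator, so the system is type 1.
K_v = lim_{s→0} s·G(s) = K·8 / (5·10·13) = (4/325)·K.
e_ss = 4/K_v = 32.5 ⇒ K_v = 8/65 ⇒ K = (8/65)/(4/325) = 10.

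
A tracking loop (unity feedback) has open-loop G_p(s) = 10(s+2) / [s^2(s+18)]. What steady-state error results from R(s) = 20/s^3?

18

System type = 2 (two poles at s=0).
K_a = lim_{s→0} s^2·G_p(s) = 10·2 / (18) = 10/9.
r(t) = 10t^2 gives R(s) = 20/s^3.
e_ss = 20/K_a = 20/(10/9) = 18.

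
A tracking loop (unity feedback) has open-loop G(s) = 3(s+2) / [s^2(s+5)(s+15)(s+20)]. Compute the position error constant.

infinity

K_p = lim_{s→0} G(s); with 2 poles at the origin the limit diverges, so K_p = ∞.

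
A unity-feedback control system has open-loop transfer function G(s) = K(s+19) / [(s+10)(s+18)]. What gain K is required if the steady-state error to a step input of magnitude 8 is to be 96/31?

15

G(s) has no factors of s in the denominator, so the system is type 0.
K_p = lim_{s→0} G(s) = K·19 / (10·18) = (19/180)·K.
e_ss = 8/(1 + K_p) = 96/31 ⇒ 1 + (19/180)·K = 31/12 ⇒ K = 15.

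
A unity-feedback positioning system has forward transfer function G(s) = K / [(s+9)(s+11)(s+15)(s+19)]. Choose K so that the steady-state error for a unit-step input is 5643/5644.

5

G(s) has no factors of s in the denominator, so the system is type 0.
K_p = lim_{s→0} G(s) = K / (9·11·15·19) = (1/28215)·K.
e_ss = 1/(1 + K_p) = 5643/5644 ⇒ 1 + (1/28215)·K = 5644/5643 ⇒ K = 5.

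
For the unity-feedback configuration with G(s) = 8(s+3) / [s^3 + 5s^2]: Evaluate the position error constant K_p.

infinity

K_p = lim_{s→0} G(s); with 2 poles at the origin the limit diverges, so K_p = ∞.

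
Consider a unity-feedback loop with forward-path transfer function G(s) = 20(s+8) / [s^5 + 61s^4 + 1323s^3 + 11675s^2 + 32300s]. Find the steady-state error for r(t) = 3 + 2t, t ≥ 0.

Factoring s from the denominator leaves a polynomial with constant term 32300, so the system is type 1. Taking each input component in turn:
  • 3: tracked with zero error.
  • 2t: e_ss = 2/K_v with K_v=8/1615 → 403.75.
Total e_ss = 403.75.

403.75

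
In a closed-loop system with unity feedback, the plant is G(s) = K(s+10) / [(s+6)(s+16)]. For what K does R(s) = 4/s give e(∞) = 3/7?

80

No free integrators in G(s): this is a type 0 system.
K_p = lim_{s→0} G(s) = K·10 / (6·16) = (5/48)·K.
e_ss = 4/(1 + K_p) = 3/7 ⇒ 1 + (5/48)·K = 28/3 ⇒ K = 80.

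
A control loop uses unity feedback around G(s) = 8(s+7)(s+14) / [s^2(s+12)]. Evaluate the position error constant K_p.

infinity

K_p = lim_{s→0} G(s); with 2 poles at the origin the limit diverges, so K_p = ∞.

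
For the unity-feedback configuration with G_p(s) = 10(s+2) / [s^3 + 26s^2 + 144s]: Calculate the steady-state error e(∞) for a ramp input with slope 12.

86.4

Lowest-order denominator term is 144s, so the open loop has 1 pole at the origin → type 1 system.
K_v = lim_{s→0} s·G_p(s) = 10·2 / 144 = 5/36.
e_ss = 12/K_v = 12/(5/36) = 86.4.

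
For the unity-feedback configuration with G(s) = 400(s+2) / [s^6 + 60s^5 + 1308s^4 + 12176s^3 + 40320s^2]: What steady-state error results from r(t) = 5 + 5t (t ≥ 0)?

Lowest-order denominator term is 40320s^2, so the open loop has 2 poles at the origin → type 2 system. By superposition:
  • 5: tracked with zero error.
  • 5t: tracked with zero error.
Total e_ss = 0.

0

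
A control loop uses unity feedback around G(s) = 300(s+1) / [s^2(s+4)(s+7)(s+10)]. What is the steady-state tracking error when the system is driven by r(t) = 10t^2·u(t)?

56/3

The open loop has two poles at the origin → type 2 system.
K_a = lim_{s→0} s^2·G(s) = 300·1 / (4·7·10) = 15/14.
r(t) = 10t^2 gives R(s) = 20/s^3.
e_ss = 20/K_a = 20/(15/14) = 56/3.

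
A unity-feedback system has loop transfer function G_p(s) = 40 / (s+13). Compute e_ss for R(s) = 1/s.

System type = 0 (no poles at s=0).
K_p = lim_{s→0} G_p(s) = 40 / (13) = 40/13.
e_ss = 1/(1 + K_p) = 1/(53/13) = 13/53.

13/53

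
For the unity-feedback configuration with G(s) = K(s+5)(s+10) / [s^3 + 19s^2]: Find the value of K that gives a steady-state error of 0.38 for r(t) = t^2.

Factoring s^2 from the denominator leaves a polynomial with constant term 19, so the system is type 2.
K_a = lim_{s→0} s^2·G(s) = K·5·10 / 19 = (50/19)·K.
e_ss = 2/K_a = 0.38 ⇒ K_a = 100/19 ⇒ K = (100/19)/(50/19) = 2.

2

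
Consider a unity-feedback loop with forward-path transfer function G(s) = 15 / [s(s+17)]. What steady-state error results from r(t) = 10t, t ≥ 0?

34/3

The open loop has one pole at the origin → type 1 system.
K_v = lim_{s→0} s·G(s) = 15 / (17) = 15/17.
e_ss = 10/K_v = 10/(15/17) = 34/3.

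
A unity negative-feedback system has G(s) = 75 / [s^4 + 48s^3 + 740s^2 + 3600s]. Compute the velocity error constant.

Lowest-order denominator term is 3600s, so the open loop has 1 pole at the origin → type 1 system.
K_v = lim_{s→0} s·G(s) = 75 / 3600 = 1/48.

1/48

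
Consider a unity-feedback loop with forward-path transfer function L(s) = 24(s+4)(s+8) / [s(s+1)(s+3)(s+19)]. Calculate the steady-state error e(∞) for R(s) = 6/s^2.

One free integrator in L(s): this is a type 1 system.
K_v = lim_{s→0} s·L(s) = 24·4·8 / (1·3·19) = 256/19.
e_ss = 6/K_v = 6/(256/19) = 57/128.

57/128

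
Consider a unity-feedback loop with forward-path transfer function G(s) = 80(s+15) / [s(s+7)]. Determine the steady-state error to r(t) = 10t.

System type = 1 (one pole at s=0).
K_v = lim_{s→0} s·G(s) = 80·15 / (7) = 1200/7.
e_ss = 10/K_v = 10/(1200/7) = 7/120.

7/120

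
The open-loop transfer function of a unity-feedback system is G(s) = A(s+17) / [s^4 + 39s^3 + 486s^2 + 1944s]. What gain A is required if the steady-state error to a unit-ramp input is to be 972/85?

10

Lowest-order denominator term is 1944s, so the open loop has 1 pole at the origin → type 1 system.
K_v = lim_{s→0} s·G(s) = A·17 / 1944 = (17/1944)·A.
e_ss = 1/K_v = 972/85 ⇒ K_v = 85/972 ⇒ A = (85/972)/(17/1944) = 10.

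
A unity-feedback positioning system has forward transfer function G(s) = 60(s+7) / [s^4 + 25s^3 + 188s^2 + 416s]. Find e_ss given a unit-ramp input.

Lowest-order denominator term is 416s, so the open loop has 1 pole at the origin → type 1 system.
K_v = lim_{s→0} s·G(s) = 60·7 / 416 = 105/104.
e_ss = 1/K_v = 1/(105/104) = 104/105.

104/105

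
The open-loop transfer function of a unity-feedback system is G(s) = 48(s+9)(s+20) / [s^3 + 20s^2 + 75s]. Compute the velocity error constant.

115.2

Factoring s from the denominator leaves a polynomial with constant term 75, so the system is type 1.
K_v = lim_{s→0} s·G(s) = 48·9·20 / 75 = 115.2.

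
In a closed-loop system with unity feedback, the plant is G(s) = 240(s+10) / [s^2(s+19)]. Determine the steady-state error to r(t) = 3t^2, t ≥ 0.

0.0475

System type = 2 (two poles at s=0).
K_a = lim_{s→0} s^2·G(s) = 240·10 / (19) = 2400/19.
r(t) = 3t^2 gives R(s) = 6/s^3.
e_ss = 6/K_a = 6/(2400/19) = 0.0475.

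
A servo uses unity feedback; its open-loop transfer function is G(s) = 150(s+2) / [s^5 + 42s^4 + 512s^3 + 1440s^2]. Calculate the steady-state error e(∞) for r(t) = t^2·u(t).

9.6

Lowest-order denominator term is 1440s^2, so the open loop has 2 poles at the origin → type 2 system.
K_a = lim_{s→0} s^2·G(s) = 150·2 / 1440 = 5/24.
r(t) = t^2 gives R(s) = 2/s^3.
e_ss = 2/K_a = 2/(5/24) = 9.6.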